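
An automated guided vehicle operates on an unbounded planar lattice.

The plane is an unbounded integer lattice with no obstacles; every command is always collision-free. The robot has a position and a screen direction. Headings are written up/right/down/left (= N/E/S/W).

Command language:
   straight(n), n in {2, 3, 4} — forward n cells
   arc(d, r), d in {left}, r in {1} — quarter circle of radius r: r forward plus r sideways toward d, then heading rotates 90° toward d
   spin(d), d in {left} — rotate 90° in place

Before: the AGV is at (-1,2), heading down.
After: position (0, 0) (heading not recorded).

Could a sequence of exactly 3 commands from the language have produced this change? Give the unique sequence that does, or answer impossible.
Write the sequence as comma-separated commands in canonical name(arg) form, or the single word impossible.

key: order matters: swapping straight(3) and arc(left, 1) lands elsewhere
start: at (-1,2), heading down
step 1 (straight(3)): at (-1,-1), heading down
step 2 (spin(left)): at (-1,-1), heading right
step 3 (arc(left, 1)): at (0,0), heading up
uniquely the one of 125 3-step routes that fits.

straight(3), spin(left), arc(left, 1)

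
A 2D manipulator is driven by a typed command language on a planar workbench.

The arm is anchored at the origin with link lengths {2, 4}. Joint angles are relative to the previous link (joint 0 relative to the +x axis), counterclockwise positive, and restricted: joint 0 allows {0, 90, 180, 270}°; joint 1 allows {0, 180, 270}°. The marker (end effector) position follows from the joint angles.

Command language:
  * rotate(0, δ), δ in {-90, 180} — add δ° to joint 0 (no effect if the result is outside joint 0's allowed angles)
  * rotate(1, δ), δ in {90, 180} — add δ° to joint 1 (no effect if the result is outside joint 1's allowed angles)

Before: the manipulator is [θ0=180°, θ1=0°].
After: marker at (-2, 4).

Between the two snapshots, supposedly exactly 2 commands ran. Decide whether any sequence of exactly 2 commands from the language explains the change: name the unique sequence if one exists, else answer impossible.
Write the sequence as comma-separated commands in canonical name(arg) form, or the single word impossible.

key: order matters: swapping rotate(1, 180) and rotate(1, 90) lands elsewhere
initial: [θ0=180°, θ1=0°]
t=1 rotate(1, 180) ⇒ [θ0=180°, θ1=180°]
t=2 rotate(1, 90) ⇒ [θ0=180°, θ1=270°]
all 16 alternatives checked — unique.

rotate(1, 180), rotate(1, 90)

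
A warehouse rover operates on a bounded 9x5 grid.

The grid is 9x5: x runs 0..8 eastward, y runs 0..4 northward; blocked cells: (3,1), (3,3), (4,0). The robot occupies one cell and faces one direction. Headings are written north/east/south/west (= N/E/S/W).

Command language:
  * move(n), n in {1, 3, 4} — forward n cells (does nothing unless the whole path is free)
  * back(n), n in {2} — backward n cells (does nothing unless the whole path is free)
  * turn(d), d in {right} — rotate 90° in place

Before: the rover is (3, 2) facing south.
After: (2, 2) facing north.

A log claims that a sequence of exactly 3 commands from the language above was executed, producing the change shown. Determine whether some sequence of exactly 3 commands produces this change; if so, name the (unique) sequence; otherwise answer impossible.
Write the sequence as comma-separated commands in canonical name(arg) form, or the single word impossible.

turn(right), move(1), turn(right)

key: cell and facing (now N) both changed — the 3 commands mix motion and turning
t0: (3, 2) facing south
step 1 (turn(right)): (3, 2) facing west
step 2 (move(1)): (2, 2) facing west
step 3 (turn(right)): (2, 2) facing north
all 125 alternatives checked — unique.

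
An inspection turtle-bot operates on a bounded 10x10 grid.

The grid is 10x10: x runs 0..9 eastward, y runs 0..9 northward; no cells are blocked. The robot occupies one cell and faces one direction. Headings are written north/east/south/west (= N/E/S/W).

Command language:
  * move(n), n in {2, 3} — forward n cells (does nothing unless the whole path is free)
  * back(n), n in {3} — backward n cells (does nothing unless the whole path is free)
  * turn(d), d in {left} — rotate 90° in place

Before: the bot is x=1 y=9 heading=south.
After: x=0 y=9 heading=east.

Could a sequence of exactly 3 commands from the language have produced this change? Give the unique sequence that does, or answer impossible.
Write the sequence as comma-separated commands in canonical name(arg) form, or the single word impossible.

turn(left), move(2), back(3)

key: position moved to (0,9) AND the heading swung to E — translation plus rotation needed
begin: x=1 y=9 heading=south
step 1 (turn(left)): x=1 y=9 heading=east
step 2 (move(2)): x=3 y=9 heading=east
step 3 (back(3)): x=0 y=9 heading=east
uniquely the one of 64 3-step routes that fits.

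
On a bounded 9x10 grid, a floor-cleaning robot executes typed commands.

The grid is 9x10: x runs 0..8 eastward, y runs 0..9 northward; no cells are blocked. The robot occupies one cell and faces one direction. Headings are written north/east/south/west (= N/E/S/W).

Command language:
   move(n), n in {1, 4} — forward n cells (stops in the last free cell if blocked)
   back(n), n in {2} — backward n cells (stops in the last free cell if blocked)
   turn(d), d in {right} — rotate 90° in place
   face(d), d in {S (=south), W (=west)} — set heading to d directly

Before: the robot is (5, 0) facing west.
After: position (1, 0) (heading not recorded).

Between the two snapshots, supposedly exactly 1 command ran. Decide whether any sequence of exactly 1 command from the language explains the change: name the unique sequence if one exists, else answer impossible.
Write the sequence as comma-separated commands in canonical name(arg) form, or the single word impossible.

initial: (5, 0) facing west
t=1 move(4) ⇒ (1, 0) facing west
uniquely the one of 6 1-step routes that fits.

move(4)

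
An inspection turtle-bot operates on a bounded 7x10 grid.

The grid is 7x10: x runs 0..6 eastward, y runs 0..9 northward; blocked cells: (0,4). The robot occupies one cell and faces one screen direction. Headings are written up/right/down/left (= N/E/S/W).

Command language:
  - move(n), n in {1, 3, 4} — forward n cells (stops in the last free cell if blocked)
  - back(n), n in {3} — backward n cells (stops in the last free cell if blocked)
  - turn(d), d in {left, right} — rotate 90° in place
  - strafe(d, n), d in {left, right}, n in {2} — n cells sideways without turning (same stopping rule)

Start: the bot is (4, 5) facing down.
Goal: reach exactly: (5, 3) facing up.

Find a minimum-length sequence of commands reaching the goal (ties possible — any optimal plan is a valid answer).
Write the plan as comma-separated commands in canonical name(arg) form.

turn(left), strafe(right, 2), move(1), turn(left)

from: (4, 5) facing down
step 1 (turn(left)): (4, 5) facing right
step 2 (strafe(right, 2)): (4, 3) facing right
step 3 (move(1)): (5, 3) facing right
step 4 (turn(left)): (5, 3) facing up
minimal: 4 command(s), checked below 4.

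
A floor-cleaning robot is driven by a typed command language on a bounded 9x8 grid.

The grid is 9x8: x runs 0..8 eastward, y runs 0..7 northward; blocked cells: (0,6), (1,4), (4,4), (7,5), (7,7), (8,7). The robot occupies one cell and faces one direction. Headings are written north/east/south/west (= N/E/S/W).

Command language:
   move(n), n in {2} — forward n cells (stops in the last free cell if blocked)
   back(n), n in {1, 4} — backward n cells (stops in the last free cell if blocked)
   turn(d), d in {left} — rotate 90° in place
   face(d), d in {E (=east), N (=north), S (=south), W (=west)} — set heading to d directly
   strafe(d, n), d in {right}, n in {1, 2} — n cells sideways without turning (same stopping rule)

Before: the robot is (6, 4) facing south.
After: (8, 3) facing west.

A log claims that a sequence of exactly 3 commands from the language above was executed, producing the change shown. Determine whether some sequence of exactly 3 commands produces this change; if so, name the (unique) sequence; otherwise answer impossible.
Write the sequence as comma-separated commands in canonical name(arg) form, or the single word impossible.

all 1000 sequences checked — none match.

impossible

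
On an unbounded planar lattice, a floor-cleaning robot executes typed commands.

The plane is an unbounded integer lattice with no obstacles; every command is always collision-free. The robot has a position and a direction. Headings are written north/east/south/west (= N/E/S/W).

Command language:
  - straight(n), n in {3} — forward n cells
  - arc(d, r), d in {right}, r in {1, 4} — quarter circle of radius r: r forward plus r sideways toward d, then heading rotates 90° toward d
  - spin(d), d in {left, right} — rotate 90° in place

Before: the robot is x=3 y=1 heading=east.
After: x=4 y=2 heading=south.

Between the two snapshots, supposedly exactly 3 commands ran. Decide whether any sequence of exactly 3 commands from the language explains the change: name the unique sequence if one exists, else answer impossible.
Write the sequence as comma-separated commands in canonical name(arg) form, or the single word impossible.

spin(left), arc(right, 1), spin(right)

key: position moved to (4,2) AND the heading swung to S — translation plus rotation needed
t0: x=3 y=1 heading=east
1. spin(left) → x=3 y=1 heading=north
2. arc(right, 1) → x=4 y=2 heading=east
3. spin(right) → x=4 y=2 heading=south
no other 3-command option fits: unique.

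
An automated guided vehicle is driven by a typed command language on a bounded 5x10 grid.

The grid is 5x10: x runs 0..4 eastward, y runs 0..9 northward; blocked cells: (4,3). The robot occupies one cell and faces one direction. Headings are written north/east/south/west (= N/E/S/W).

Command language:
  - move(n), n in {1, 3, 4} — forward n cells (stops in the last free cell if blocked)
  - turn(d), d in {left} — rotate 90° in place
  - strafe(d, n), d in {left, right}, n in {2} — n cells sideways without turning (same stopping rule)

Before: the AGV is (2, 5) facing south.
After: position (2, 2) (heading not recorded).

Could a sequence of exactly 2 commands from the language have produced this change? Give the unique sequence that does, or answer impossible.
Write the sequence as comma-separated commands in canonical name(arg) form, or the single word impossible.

key: order matters: swapping move(3) and turn(left) lands elsewhere
initial: (2, 5) facing south
step 1 (move(3)): (2, 2) facing south
step 2 (turn(left)): (2, 2) facing east
no other 2-command option fits: unique.

move(3), turn(left)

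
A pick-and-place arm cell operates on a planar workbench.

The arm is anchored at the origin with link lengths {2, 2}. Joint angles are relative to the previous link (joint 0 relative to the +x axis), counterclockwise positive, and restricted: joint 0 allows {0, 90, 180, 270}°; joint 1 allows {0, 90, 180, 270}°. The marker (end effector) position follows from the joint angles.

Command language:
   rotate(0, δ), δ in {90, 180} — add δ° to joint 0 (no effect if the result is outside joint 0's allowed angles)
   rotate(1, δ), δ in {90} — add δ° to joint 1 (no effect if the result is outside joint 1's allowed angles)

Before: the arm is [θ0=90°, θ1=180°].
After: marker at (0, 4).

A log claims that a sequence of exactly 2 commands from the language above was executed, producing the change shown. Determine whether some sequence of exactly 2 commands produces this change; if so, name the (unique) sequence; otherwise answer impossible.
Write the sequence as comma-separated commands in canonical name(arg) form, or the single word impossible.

rotate(1, 90), rotate(1, 90)

from: [θ0=90°, θ1=180°]
t=1 rotate(1, 90) ⇒ [θ0=90°, θ1=270°]
t=2 rotate(1, 90) ⇒ [θ0=90°, θ1=0°]
uniquely the one of 9 2-step routes that fits.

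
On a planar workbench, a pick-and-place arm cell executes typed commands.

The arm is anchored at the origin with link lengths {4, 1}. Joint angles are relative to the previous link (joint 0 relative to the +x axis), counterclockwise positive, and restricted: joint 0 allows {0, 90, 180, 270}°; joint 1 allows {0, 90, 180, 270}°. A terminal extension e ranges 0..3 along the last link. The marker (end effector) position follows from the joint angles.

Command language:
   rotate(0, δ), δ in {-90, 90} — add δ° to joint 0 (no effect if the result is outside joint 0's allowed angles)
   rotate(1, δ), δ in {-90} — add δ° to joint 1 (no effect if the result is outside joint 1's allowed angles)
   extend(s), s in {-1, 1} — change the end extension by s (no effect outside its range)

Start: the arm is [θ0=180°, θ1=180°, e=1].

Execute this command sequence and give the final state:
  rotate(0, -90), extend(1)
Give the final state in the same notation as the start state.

[θ0=90°, θ1=180°, e=2]

begin: [θ0=180°, θ1=180°, e=1]
1. rotate(0, -90) → [θ0=90°, θ1=180°, e=1]
2. extend(1) → [θ0=90°, θ1=180°, e=2]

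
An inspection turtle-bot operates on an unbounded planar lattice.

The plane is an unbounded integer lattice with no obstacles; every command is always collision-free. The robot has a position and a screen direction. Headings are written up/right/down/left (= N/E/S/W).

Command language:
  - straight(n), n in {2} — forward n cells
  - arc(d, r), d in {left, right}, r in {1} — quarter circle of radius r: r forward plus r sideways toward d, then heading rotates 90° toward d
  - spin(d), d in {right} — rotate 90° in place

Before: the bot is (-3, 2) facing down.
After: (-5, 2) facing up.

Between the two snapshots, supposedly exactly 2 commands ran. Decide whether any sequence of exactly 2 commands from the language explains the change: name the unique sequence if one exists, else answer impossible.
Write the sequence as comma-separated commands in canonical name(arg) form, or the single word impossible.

key: position moved to (-5,2) AND the heading swung to N — translation plus rotation needed
from: (-3, 2) facing down
[1] after arc(right, 1): (-4, 1) facing left
[2] after arc(right, 1): (-5, 2) facing up
uniquely the one of 16 2-step routes that fits.

arc(right, 1), arc(right, 1)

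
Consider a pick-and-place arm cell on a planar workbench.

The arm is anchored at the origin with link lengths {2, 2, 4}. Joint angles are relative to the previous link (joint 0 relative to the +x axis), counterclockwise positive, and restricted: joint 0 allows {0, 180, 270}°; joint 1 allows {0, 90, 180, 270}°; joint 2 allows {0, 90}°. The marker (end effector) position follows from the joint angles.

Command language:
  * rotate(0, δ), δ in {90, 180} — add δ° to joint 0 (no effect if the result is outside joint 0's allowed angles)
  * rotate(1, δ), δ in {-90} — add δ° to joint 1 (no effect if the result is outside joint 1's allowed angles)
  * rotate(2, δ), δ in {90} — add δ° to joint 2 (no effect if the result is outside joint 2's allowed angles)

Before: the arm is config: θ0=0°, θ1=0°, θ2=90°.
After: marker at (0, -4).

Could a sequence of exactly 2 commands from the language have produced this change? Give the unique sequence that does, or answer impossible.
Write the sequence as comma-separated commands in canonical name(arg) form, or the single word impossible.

rotate(1, -90), rotate(1, -90)

start: config: θ0=0°, θ1=0°, θ2=90°
step 1 (rotate(1, -90)): config: θ0=0°, θ1=270°, θ2=90°
step 2 (rotate(1, -90)): config: θ0=0°, θ1=180°, θ2=90°
no rival 2-sequence matches.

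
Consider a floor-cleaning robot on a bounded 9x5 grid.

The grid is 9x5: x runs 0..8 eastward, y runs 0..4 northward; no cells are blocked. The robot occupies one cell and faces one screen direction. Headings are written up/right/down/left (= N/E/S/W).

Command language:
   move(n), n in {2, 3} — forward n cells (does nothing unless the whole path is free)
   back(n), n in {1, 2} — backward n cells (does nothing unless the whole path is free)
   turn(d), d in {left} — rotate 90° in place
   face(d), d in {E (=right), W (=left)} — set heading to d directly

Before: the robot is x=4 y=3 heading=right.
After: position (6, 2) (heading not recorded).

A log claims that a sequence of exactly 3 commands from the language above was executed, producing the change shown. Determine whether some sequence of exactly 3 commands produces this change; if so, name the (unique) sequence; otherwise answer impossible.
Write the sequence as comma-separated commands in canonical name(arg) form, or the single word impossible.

key: order matters: swapping move(2) and back(1) lands elsewhere
start: x=4 y=3 heading=right
t=1 move(2) ⇒ x=6 y=3 heading=right
t=2 turn(left) ⇒ x=6 y=3 heading=up
t=3 back(1) ⇒ x=6 y=2 heading=up
uniquely the one of 343 3-step routes that fits.

move(2), turn(left), back(1)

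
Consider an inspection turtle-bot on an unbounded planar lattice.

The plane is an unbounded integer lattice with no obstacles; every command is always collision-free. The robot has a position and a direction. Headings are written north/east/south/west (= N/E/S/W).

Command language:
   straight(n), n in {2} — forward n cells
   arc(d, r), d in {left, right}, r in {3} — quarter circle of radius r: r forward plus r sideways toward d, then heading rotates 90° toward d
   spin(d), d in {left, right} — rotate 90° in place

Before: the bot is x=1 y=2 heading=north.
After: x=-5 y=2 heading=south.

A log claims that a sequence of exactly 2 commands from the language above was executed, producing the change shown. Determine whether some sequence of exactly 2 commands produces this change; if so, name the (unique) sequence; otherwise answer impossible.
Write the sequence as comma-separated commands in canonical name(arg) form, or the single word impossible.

arc(left, 3), arc(left, 3)

key: position moved to (-5,2) AND the heading swung to S — translation plus rotation needed
initial: x=1 y=2 heading=north
[1] after arc(left, 3): x=-2 y=5 heading=west
[2] after arc(left, 3): x=-5 y=2 heading=south
no other 2-command option fits: unique.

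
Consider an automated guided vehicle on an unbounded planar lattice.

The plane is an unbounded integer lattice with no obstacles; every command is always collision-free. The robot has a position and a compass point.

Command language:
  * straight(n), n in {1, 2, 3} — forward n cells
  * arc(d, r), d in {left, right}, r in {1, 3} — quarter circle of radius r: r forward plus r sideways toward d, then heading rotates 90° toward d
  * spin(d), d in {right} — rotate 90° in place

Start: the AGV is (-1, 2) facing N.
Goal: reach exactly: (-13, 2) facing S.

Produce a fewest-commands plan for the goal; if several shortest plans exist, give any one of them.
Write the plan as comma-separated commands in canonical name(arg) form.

start: (-1, 2) facing N
1. arc(left, 3) → (-4, 5) facing W
2. straight(3) → (-7, 5) facing W
3. straight(3) → (-10, 5) facing W
4. arc(left, 3) → (-13, 2) facing S
minimal: 4 command(s), checked below 4.

arc(left, 3), straight(3), straight(3), arc(left, 3)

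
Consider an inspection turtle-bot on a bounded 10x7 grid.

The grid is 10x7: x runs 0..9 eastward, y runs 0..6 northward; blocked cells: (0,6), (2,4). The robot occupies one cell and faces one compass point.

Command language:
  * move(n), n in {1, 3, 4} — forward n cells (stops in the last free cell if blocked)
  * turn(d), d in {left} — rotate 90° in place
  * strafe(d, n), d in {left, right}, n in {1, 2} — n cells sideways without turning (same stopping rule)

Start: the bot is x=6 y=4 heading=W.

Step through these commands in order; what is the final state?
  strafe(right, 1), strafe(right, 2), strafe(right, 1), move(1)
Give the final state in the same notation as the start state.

x=5 y=6 heading=W

start: x=6 y=4 heading=W
t=1 strafe(right, 1) ⇒ x=6 y=5 heading=W
t=2 strafe(right, 2) ⇒ x=6 y=6 heading=W
t=3 strafe(right, 1) ⇒ x=6 y=6 heading=W
t=4 move(1) ⇒ x=5 y=6 heading=W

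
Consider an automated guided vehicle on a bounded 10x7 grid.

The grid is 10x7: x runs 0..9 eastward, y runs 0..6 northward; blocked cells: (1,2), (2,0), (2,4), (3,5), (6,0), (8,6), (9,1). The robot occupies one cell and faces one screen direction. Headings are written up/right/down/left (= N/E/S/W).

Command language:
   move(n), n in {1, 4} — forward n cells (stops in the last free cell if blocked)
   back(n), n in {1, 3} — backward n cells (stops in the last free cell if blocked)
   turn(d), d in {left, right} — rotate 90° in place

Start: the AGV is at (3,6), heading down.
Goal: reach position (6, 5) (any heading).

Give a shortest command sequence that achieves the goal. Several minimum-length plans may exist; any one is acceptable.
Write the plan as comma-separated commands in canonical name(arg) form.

turn(right), back(3), turn(right), back(1)

initial: at (3,6), heading down
step 1 (turn(right)): at (3,6), heading left
step 2 (back(3)): at (6,6), heading left
step 3 (turn(right)): at (6,6), heading up
step 4 (back(1)): at (6,5), heading up
shorter routes all fall short; 4 is best.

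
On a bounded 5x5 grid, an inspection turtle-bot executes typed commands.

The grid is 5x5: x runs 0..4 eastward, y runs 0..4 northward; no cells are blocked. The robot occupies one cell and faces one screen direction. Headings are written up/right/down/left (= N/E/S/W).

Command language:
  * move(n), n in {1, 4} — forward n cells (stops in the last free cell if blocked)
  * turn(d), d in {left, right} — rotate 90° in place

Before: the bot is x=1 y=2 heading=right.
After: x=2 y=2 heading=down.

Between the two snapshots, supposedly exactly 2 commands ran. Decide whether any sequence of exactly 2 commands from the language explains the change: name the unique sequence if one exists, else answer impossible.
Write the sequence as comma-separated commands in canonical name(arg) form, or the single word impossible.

key: running turn(right) before move(1) would end elsewhere — order is forced
begin: x=1 y=2 heading=right
step 1 (move(1)): x=2 y=2 heading=right
step 2 (turn(right)): x=2 y=2 heading=down
no rival 2-sequence matches.

move(1), turn(right)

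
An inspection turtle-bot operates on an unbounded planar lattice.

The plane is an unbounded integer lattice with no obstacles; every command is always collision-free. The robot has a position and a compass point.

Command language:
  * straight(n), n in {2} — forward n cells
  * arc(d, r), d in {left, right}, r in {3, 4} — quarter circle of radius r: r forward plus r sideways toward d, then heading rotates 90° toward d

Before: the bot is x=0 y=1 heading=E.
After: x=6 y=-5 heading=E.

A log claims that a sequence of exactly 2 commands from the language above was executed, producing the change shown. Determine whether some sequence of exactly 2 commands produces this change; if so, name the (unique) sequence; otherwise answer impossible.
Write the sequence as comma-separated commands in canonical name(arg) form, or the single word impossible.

arc(right, 3), arc(left, 3)

key: heading stays E — rotations cancel among the 2 commands
begin: x=0 y=1 heading=E
t=1 arc(right, 3) ⇒ x=3 y=-2 heading=S
t=2 arc(left, 3) ⇒ x=6 y=-5 heading=E
no rival 2-sequence matches.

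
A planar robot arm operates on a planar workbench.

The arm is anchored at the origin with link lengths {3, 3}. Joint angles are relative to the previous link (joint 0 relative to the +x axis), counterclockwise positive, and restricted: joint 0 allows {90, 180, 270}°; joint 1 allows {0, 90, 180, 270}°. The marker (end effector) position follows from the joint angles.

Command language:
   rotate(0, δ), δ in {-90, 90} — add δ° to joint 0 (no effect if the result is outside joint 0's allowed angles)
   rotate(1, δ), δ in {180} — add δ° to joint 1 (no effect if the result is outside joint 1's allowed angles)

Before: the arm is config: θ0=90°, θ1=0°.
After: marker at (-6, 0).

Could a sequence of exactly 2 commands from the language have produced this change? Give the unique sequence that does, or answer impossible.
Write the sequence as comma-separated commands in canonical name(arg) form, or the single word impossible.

rotate(0, -90), rotate(0, 90)

key: order matters: swapping rotate(0, -90) and rotate(0, 90) lands elsewhere
begin: config: θ0=90°, θ1=0°
t=1 rotate(0, -90) ⇒ config: θ0=90°, θ1=0°
t=2 rotate(0, 90) ⇒ config: θ0=180°, θ1=0°
all 9 alternatives checked — unique.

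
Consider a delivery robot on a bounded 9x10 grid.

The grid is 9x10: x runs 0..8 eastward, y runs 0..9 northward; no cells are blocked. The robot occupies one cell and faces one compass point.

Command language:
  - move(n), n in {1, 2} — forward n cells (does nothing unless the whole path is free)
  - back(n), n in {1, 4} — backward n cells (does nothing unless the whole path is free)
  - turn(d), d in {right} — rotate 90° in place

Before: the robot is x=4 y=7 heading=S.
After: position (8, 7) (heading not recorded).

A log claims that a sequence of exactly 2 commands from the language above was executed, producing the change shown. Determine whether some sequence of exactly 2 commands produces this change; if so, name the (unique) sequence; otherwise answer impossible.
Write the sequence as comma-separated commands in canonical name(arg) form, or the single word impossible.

turn(right), back(4)

key: order matters: swapping turn(right) and back(4) lands elsewhere
initial: x=4 y=7 heading=S
[1] after turn(right): x=4 y=7 heading=W
[2] after back(4): x=8 y=7 heading=W
uniquely the one of 25 2-step routes that fits.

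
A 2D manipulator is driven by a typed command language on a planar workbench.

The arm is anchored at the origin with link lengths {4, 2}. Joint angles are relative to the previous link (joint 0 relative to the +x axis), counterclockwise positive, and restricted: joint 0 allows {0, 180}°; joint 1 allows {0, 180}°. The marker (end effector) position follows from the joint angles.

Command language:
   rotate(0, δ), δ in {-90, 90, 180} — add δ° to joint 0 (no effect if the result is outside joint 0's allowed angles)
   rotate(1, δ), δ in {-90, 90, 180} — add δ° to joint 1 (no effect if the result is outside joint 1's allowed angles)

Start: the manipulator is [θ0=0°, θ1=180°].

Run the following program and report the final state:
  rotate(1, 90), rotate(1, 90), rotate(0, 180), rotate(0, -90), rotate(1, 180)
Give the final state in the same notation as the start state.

t0: [θ0=0°, θ1=180°]
step 1 (rotate(1, 90)): [θ0=0°, θ1=180°]
step 2 (rotate(1, 90)): [θ0=0°, θ1=180°]
step 3 (rotate(0, 180)): [θ0=180°, θ1=180°]
step 4 (rotate(0, -90)): [θ0=180°, θ1=180°]
step 5 (rotate(1, 180)): [θ0=180°, θ1=0°]

[θ0=180°, θ1=0°]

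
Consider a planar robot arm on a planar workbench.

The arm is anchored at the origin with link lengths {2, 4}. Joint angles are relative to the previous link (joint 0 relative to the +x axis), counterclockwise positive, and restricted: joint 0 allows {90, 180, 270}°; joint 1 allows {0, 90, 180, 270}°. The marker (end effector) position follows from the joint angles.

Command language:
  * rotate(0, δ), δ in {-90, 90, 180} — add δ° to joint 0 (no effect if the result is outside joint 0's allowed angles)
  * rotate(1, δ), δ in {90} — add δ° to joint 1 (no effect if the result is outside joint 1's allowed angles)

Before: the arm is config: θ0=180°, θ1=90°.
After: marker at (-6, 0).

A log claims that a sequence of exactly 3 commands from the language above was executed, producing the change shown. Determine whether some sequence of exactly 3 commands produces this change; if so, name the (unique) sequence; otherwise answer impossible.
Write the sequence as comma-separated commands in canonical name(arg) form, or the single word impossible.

from: config: θ0=180°, θ1=90°
[1] after rotate(1, 90): config: θ0=180°, θ1=180°
[2] after rotate(1, 90): config: θ0=180°, θ1=270°
[3] after rotate(1, 90): config: θ0=180°, θ1=0°
all 64 alternatives checked — unique.

rotate(1, 90), rotate(1, 90), rotate(1, 90)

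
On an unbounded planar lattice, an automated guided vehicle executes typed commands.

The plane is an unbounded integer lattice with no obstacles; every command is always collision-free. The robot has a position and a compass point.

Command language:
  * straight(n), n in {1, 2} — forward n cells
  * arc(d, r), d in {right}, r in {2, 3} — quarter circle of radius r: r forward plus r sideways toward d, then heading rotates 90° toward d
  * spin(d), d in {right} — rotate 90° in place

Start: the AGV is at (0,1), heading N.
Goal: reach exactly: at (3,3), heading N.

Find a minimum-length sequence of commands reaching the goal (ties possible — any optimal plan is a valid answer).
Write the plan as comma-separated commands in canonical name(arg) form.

straight(1), arc(right, 2), arc(right, 3), spin(right), arc(right, 2)

from: at (0,1), heading N
step 1 (straight(1)): at (0,2), heading N
step 2 (arc(right, 2)): at (2,4), heading E
step 3 (arc(right, 3)): at (5,1), heading S
step 4 (spin(right)): at (5,1), heading W
step 5 (arc(right, 2)): at (3,3), heading N
nothing shorter than 5 reaches the goal.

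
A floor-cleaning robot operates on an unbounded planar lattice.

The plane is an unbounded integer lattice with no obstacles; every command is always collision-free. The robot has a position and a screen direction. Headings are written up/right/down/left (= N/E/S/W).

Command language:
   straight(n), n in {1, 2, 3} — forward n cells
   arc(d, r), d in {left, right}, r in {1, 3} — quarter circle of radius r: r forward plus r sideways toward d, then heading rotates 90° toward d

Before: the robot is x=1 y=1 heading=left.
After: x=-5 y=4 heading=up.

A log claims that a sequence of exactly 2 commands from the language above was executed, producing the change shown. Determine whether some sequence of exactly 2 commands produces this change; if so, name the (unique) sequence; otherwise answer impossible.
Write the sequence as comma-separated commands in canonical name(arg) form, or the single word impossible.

straight(3), arc(right, 3)

key: position moved to (-5,4) AND the heading swung to N — translation plus rotation needed
t0: x=1 y=1 heading=left
1. straight(3) → x=-2 y=1 heading=left
2. arc(right, 3) → x=-5 y=4 heading=up
uniquely the one of 49 2-step routes that fits.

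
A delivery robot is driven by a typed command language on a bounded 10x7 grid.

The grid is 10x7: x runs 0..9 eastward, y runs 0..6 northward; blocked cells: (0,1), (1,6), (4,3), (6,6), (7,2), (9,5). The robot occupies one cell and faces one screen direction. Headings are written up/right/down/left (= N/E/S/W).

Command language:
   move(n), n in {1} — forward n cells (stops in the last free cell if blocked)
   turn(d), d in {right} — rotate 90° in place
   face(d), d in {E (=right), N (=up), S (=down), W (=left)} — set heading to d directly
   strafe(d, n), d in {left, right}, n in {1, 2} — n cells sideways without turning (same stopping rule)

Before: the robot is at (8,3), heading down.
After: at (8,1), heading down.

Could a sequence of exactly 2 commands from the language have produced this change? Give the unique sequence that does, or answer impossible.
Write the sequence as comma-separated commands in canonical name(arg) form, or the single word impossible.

key: heading stays S — no command in the sequence turns
initial: at (8,3), heading down
step 1 (move(1)): at (8,2), heading down
step 2 (move(1)): at (8,1), heading down
uniquely the one of 100 2-step routes that fits.

move(1), move(1)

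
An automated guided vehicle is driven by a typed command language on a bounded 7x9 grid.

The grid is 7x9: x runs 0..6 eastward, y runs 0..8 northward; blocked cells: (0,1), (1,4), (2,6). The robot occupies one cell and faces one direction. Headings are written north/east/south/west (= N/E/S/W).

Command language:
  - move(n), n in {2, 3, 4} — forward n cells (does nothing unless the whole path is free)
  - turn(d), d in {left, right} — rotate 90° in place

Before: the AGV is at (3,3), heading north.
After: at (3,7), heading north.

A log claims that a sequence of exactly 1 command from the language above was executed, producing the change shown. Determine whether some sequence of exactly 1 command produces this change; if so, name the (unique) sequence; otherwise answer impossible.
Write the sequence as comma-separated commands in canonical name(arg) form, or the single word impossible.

key: heading stays N — the single command does not turn
initial: at (3,3), heading north
step 1 (move(4)): at (3,7), heading north
uniquely the one of 5 1-step routes that fits.

move(4)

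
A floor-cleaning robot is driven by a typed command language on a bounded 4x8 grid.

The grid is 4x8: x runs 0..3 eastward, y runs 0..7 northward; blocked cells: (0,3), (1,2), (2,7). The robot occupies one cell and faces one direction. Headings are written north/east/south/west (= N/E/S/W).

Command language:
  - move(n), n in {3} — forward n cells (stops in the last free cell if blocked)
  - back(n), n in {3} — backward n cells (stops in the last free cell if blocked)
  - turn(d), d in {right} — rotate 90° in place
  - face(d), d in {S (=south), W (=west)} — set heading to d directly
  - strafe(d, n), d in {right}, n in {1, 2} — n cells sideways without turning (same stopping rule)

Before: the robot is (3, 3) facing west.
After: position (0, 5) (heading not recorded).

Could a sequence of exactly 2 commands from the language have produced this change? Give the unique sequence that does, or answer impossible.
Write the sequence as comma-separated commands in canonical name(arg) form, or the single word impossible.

key: order matters: swapping strafe(right, 2) and move(3) lands elsewhere
start: (3, 3) facing west
step 1 (strafe(right, 2)): (3, 5) facing west
step 2 (move(3)): (0, 5) facing west
all 49 alternatives checked — unique.

strafe(right, 2), move(3)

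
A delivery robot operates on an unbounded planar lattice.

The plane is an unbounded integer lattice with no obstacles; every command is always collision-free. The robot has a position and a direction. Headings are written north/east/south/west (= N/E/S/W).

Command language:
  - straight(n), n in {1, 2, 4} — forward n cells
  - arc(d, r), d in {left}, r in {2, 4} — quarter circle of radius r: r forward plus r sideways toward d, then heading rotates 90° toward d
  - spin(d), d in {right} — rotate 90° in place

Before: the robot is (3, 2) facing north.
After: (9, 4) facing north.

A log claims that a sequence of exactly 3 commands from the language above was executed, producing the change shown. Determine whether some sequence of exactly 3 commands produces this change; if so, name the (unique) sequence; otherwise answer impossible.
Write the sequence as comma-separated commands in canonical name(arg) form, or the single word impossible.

key: still facing N at the end — net rotation zero over 3 steps
initial: (3, 2) facing north
1. spin(right) → (3, 2) facing east
2. straight(4) → (7, 2) facing east
3. arc(left, 2) → (9, 4) facing north
no rival 3-sequence matches.

spin(right), straight(4), arc(left, 2)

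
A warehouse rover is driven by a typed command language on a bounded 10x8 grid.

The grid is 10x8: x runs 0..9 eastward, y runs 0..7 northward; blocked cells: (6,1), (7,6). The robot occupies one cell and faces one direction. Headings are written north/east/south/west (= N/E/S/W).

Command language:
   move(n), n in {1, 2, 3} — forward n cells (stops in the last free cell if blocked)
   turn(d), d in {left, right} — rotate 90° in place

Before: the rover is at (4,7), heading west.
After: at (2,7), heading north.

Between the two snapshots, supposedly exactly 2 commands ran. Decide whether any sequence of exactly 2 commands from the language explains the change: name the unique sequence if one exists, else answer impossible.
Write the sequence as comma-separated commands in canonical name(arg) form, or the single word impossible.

move(2), turn(right)

key: running turn(right) before move(2) would end elsewhere — order is forced
from: at (4,7), heading west
1. move(2) → at (2,7), heading west
2. turn(right) → at (2,7), heading north
all 25 alternatives checked — unique.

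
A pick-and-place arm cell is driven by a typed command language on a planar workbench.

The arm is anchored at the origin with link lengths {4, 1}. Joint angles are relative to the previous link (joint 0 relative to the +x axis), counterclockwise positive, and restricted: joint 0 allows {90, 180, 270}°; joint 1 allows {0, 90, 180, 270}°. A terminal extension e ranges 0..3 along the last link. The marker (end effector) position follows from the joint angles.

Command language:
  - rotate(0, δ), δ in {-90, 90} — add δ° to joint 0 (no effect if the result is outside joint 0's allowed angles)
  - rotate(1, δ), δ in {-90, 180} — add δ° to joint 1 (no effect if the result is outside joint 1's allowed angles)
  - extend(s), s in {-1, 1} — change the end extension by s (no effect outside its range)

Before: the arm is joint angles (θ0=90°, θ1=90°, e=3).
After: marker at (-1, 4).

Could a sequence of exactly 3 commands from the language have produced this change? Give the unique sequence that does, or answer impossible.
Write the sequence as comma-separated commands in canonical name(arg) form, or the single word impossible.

extend(-1), extend(-1), extend(-1)

start: joint angles (θ0=90°, θ1=90°, e=3)
t=1 extend(-1) ⇒ joint angles (θ0=90°, θ1=90°, e=2)
t=2 extend(-1) ⇒ joint angles (θ0=90°, θ1=90°, e=1)
t=3 extend(-1) ⇒ joint angles (θ0=90°, θ1=90°, e=0)
no other 3-command option fits: unique.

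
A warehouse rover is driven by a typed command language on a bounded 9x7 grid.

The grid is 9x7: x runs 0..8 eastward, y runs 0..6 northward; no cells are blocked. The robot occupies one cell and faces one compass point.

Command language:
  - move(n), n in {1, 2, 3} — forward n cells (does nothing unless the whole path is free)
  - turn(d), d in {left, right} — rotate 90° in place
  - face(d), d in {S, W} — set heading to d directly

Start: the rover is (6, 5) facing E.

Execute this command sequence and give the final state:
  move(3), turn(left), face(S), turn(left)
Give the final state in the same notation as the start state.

start: (6, 5) facing E
1. move(3) → (6, 5) facing E
2. turn(left) → (6, 5) facing N
3. face(S) → (6, 5) facing S
4. turn(left) → (6, 5) facing E

(6, 5) facing E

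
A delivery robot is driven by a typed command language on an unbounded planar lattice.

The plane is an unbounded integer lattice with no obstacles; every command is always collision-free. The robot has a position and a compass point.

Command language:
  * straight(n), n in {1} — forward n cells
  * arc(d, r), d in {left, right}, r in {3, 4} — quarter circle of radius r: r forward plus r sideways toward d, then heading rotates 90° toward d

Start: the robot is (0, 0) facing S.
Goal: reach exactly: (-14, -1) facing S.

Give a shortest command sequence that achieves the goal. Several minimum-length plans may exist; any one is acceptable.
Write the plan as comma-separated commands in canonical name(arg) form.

arc(right, 4), arc(right, 4), arc(left, 3), arc(left, 3), straight(1)

t0: (0, 0) facing S
t=1 arc(right, 4) ⇒ (-4, -4) facing W
t=2 arc(right, 4) ⇒ (-8, 0) facing N
t=3 arc(left, 3) ⇒ (-11, 3) facing W
t=4 arc(left, 3) ⇒ (-14, 0) facing S
t=5 straight(1) ⇒ (-14, -1) facing S
no 4-step plan works, so 5 is optimal.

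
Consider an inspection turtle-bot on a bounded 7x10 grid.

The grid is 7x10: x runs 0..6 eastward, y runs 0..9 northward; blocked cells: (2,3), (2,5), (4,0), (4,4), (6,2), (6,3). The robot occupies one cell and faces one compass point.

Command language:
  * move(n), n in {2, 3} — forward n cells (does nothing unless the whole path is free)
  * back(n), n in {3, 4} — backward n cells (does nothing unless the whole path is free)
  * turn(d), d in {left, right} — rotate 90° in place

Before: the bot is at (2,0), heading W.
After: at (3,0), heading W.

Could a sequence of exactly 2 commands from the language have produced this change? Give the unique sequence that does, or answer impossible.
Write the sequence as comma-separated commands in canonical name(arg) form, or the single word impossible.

key: heading stays W — no command in the sequence turns
initial: at (2,0), heading W
step 1 (move(2)): at (0,0), heading W
step 2 (back(3)): at (3,0), heading W
no other 2-command option fits: unique.

move(2), back(3)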